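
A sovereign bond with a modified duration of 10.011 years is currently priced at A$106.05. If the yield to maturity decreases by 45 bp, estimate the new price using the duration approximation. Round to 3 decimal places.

A$110.827

Duration approximation: ΔP/P ≈ -D_mod · Δy = -10.011 × (-0.0045) = +0.0450495.
New price ≈ 106.05 × (1 + 0.0450495) = 110.827499475.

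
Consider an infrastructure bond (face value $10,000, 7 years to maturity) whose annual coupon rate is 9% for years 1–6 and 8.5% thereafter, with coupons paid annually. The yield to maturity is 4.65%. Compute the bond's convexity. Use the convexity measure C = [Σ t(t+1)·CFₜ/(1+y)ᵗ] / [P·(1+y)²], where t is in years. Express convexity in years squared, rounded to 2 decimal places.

With y = 0.0465:
  t   CF        PV=CF/(1+0.0465)^t    t·PV        t(t+1)·PV
  1       900.00       860.0096       860.0096       1,720.0191
  2       900.00       821.7960     1,643.5921       4,930.7762
  3       900.00       785.2805     2,355.8415       9,423.3660
  4       900.00       750.3875     3,001.5499      15,007.7496
  5       900.00       717.0449     3,585.2245      21,511.3467
  6       900.00       685.1838     4,111.1031      28,777.7214
  7    10,850.00     7,893.2364    55,252.6547     442,021.2379
  Σ                 12,512.9387    70,809.9753     523,392.2169
P = 12,512.9387.
Convexity = Σ t(t+1)·PV / [P·(1+y)²] = 523,392.2169 / (12,512.9387 × 1.095162) = 38.19350.

38.19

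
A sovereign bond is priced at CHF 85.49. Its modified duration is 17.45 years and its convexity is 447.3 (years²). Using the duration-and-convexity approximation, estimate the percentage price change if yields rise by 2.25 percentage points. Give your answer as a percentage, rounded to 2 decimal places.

Duration effect: -D_mod·Δy = -17.45 × (+0.0225) = -0.392625
Convexity effect: ½·C·(Δy)² = 0.5 × 447.3 × (0.0225)² = +0.1132228125
ΔP/P ≈ -0.392625 + 0.1132228125 = -0.2794021875
= -27.94021875%.

-27.94%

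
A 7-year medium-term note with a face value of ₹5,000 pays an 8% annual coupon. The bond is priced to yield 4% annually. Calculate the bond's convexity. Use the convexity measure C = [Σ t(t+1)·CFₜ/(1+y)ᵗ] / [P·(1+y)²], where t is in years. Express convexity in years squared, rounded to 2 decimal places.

With y = 0.04:
  t   CF        PV=CF/(1+0.04)^t    t·PV        t(t+1)·PV
  1       400.00       384.6154       384.6154         769.2308
  2       400.00       369.8225       739.6450       2,218.9349
  3       400.00       355.5985     1,066.7956       4,267.1825
  4       400.00       341.9217     1,367.6867       6,838.4335
  5       400.00       328.7708     1,643.8542       9,863.1253
  6       400.00       316.1258     1,896.7549      13,277.2840
  7     5,400.00     4,103.5562    28,724.8933     229,799.1467
  Σ                  6,200.4109    35,824.2451     267,033.3378
P = 6,200.4109.
Convexity = Σ t(t+1)·PV / [P·(1+y)²] = 267,033.3378 / (6,200.4109 × 1.081600) = 39.81790.

39.82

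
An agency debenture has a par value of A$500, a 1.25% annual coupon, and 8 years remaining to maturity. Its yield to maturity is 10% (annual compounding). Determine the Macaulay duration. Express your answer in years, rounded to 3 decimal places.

Periodic yield y = 0.1. Discount each cash flow and weight by its year:
  t   CF        PV=CF/(1+0.1)^t    t·PV
  1         6.25         5.6818         5.6818
  2         6.25         5.1653        10.3306
  3         6.25         4.6957        14.0872
  4         6.25         4.2688        17.0753
  5         6.25         3.8808        19.4038
  6         6.25         3.5280        21.1678
  7         6.25         3.2072        22.4507
  8       506.25       236.1694     1,889.3549
  Σ                    266.5970     1,999.5520
Price P = Σ PV = 266.5970.
Macaulay duration = Σ(t·PV) / P = 1,999.5520 / 266.5970 = 7.50028 years.

7.500 years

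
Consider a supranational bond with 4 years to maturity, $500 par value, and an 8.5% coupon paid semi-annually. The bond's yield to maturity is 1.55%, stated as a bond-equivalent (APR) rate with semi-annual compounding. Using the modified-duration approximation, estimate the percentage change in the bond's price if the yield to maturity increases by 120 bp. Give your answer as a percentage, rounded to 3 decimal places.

-4.217%

Periodic yield y = 0.00775. Modified duration first:
  t   CF        PV=CF/(1+0.00775)^t    t·PV
  1        21.25        21.0866        21.0866
  2        21.25        20.9244        41.8488
  3        21.25        20.7635        62.2905
  4        21.25        20.6038        82.4153
  5        21.25        20.4454       102.2268
  6        21.25        20.2881       121.7288
  7        21.25        20.1321       140.9248
  8       521.25       490.0311     3,920.2485
  Σ                    634.2750     4,492.7701
P = 634.2750; D_Mac = 7.08332 half-year periods = 3.54166 yrs; D_mod = 3.54166/(1+0.00775) = 3.51442 yrs.
ΔP/P ≈ -D_mod · Δy = -3.51442 × (+0.012) = -0.042173 = -4.2173%.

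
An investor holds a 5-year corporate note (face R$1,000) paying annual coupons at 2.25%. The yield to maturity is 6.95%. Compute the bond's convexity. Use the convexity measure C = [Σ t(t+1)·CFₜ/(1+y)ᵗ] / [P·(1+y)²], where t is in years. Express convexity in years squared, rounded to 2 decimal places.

With y = 0.0695:
  t   CF        PV=CF/(1+0.0695)^t    t·PV        t(t+1)·PV
  1        22.50        21.0379        21.0379          42.0757
  2        22.50        19.6708        39.3415         118.0245
  3        22.50        18.3925        55.1774         220.7097
  4        22.50        17.1973        68.7891         343.9453
  5     1,022.50       730.7341     3,653.6705      21,922.0229
  Σ                    807.0325     3,838.0163      22,646.7781
P = 807.0325.
Convexity = Σ t(t+1)·PV / [P·(1+y)²] = 22,646.7781 / (807.0325 × 1.143830) = 24.53318.

24.53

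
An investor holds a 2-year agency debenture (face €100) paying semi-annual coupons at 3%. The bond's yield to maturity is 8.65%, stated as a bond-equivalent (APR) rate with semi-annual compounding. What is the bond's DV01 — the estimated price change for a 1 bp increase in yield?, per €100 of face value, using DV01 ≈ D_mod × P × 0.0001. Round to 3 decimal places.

€0.017

Periodic yield y = 0.04325.
  t   CF        PV=CF/(1+0.04325)^t    t·PV
  1         1.50         1.4378         1.4378
  2         1.50         1.3782         2.7564
  3         1.50         1.3211         3.9632
  4       101.50        85.6865       342.7461
  Σ                     89.8236       350.9035
P = 89.8236; D_Mac = 3.90658 half-year periods = 1.95329 yrs; D_mod = 1.87231 yrs.
DV01 ≈ 1.87231 × 89.8236 × 0.0001 = 0.016818.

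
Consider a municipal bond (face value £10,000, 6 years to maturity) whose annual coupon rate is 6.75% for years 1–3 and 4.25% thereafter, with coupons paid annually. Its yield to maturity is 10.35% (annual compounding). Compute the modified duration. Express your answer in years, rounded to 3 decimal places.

Periodic yield y = 0.1035. First find Macaulay duration:
  t   CF        PV=CF/(1+0.1035)^t    t·PV
  1       675.00       611.6901       611.6901
  2       675.00       554.3181     1,108.6363
  3       675.00       502.3273     1,506.9818
  4       425.00       286.6154     1,146.4618
  5       425.00       259.7331     1,298.6653
  6    10,425.00     5,773.5381    34,641.2288
  Σ                  7,988.2221    40,313.6641
P = 7,988.2221; Macaulay duration = 40,313.6641 / 7,988.2221 = 5.04664 years.
Modified duration = D_Mac / (1 + y) = 5.04664 / 1.1035 = 4.57330 years.

4.573 years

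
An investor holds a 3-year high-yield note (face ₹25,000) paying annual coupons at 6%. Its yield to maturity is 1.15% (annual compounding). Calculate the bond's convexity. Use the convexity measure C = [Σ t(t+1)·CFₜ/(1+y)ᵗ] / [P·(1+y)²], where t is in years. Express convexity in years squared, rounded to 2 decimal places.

10.92

With y = 0.0115:
  t   CF        PV=CF/(1+0.0115)^t    t·PV        t(t+1)·PV
  1     1,500.00     1,482.9461     1,482.9461       2,965.8922
  2     1,500.00     1,466.0861     2,932.1723       8,796.5168
  3    26,500.00    25,606.3816    76,819.1447     307,276.5787
  Σ                 28,555.4138    81,234.2631     319,038.9877
P = 28,555.4138.
Convexity = Σ t(t+1)·PV / [P·(1+y)²] = 319,038.9877 / (28,555.4138 × 1.023132) = 10.92002.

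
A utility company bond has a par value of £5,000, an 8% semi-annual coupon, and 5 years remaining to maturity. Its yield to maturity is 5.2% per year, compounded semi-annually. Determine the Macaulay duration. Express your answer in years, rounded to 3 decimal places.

4.269 years

Periodic yield y = 0.026. Discount each cash flow and weight by its period:
  t   CF        PV=CF/(1+0.026)^t    t·PV
  1       200.00       194.9318       194.9318
  2       200.00       189.9920       379.9840
  3       200.00       185.1774       555.5321
  4       200.00       180.4848       721.9391
  5       200.00       175.9111       879.5554
  6       200.00       171.4533     1,028.7198
  7       200.00       167.1085     1,169.7593
  8       200.00       162.8738     1,302.9900
  9       200.00       158.7464     1,428.7172
  10    5,200.00     4,022.8120    40,228.1199
  Σ                  5,609.4908    47,890.2485
Price P = Σ PV = 5,609.4908.
Macaulay duration = Σ(t·PV) / P = 47,890.2485 / 5,609.4908 = 8.53736 half-year periods.
In years: 8.53736 / 2 = 4.26868 years.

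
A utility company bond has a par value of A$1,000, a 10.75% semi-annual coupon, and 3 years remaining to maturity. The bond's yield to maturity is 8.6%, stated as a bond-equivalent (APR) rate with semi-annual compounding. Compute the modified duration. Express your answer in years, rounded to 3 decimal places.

2.544 years

Periodic yield y = 0.043. First find Macaulay duration:
  t   CF        PV=CF/(1+0.043)^t    t·PV
  1        53.75        51.5340        51.5340
  2        53.75        49.4094        98.8189
  3        53.75        47.3724       142.1173
  4        53.75        45.4194       181.6775
  5        53.75        43.5469       217.7343
  6     1,053.75       818.5246     4,911.1476
  Σ                  1,055.8067     5,603.0296
P = 1,055.8067; Macaulay duration = 5,603.0296 / 1,055.8067 = 5.30687 half-year periods = 2.65344 years.
Modified duration = D_Mac / (1 + y) = 2.65344 / 1.043 = 2.54404 years.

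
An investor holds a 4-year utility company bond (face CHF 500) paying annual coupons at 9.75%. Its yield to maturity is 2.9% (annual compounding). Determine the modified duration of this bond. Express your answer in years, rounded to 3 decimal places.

3.455 years

Periodic yield y = 0.029. First find Macaulay duration:
  t   CF        PV=CF/(1+0.029)^t    t·PV
  1        48.75        47.3761        47.3761
  2        48.75        46.0409        92.0818
  3        48.75        44.7433       134.2300
  4       548.75       489.4553     1,957.8212
  Σ                    627.6156     2,231.5092
P = 627.6156; Macaulay duration = 2,231.5092 / 627.6156 = 3.55553 years.
Modified duration = D_Mac / (1 + y) = 3.55553 / 1.029 = 3.45533 years.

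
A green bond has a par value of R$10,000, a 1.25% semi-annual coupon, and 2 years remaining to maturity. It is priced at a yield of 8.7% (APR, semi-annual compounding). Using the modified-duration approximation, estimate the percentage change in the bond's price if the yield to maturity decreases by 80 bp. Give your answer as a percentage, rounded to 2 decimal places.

Periodic yield y = 0.0435. Modified duration first:
  t   CF        PV=CF/(1+0.0435)^t    t·PV
  1        62.50        59.8946        59.8946
  2        62.50        57.3978       114.7956
  3        62.50        55.0051       165.0152
  4    10,062.50     8,486.6459    33,946.5834
  Σ                  8,658.9433    34,286.2888
P = 8,658.9433; D_Mac = 3.95964 half-year periods = 1.97982 yrs; D_mod = 1.97982/(1+0.0435) = 1.89729 yrs.
ΔP/P ≈ -D_mod · Δy = -1.89729 × (-0.008) = +0.015178 = +1.5178%.

+1.52%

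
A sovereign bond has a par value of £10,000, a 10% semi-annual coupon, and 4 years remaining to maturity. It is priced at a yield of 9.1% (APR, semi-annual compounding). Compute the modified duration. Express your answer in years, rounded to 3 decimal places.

Periodic yield y = 0.0455. First find Macaulay duration:
  t   CF        PV=CF/(1+0.0455)^t    t·PV
  1       500.00       478.2401       478.2401
  2       500.00       457.4271       914.8543
  3       500.00       437.5200     1,312.5599
  4       500.00       418.4792     1,673.9167
  5       500.00       400.2670     2,001.3351
  6       500.00       382.8475     2,297.0848
  7       500.00       366.1860     2,563.3020
  8    10,500.00     7,355.2426    58,841.9408
  Σ                 10,296.2095    70,083.2339
P = 10,296.2095; Macaulay duration = 70,083.2339 / 10,296.2095 = 6.80670 half-year periods = 3.40335 years.
Modified duration = D_Mac / (1 + y) = 3.40335 / 1.0455 = 3.25524 years.

3.255 years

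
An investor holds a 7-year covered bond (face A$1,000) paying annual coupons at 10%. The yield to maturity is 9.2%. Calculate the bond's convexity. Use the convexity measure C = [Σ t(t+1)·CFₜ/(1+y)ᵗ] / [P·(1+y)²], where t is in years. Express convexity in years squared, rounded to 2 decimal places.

32.81

With y = 0.092:
  t   CF        PV=CF/(1+0.092)^t    t·PV        t(t+1)·PV
  1       100.00        91.5751        91.5751         183.1502
  2       100.00        83.8600       167.7199         503.1598
  3       100.00        76.7948       230.3845         921.5382
  4       100.00        70.3250       281.2998       1,406.4990
  5       100.00        64.4001       322.0007       1,932.0042
  6       100.00        58.9745       353.8469       2,476.9284
  7     1,100.00       594.0653     4,158.4574      33,267.6592
  Σ                  1,039.9948     5,605.2844      40,690.9391
P = 1,039.9948.
Convexity = Σ t(t+1)·PV / [P·(1+y)²] = 40,690.9391 / (1,039.9948 × 1.192464) = 32.81113.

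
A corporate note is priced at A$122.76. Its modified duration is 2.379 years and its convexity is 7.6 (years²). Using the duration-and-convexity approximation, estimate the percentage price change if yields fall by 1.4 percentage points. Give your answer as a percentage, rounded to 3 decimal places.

Duration effect: -D_mod·Δy = -2.379 × (-0.014) = +0.033306
Convexity effect: ½·C·(Δy)² = 0.5 × 7.6 × (-0.014)² = +0.0007448
ΔP/P ≈ +0.033306 + 0.0007448 = +0.0340508
= +3.40508%.

+3.405%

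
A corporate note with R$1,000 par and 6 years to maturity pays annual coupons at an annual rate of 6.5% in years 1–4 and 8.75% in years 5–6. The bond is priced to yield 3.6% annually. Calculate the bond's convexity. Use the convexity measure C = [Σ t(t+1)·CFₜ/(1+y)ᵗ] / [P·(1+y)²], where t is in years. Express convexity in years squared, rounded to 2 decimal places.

With y = 0.036:
  t   CF        PV=CF/(1+0.036)^t    t·PV        t(t+1)·PV
  1        65.00        62.7413        62.7413         125.4826
  2        65.00        60.5611       121.1222         363.3667
  3        65.00        58.4567       175.3700         701.4801
  4        65.00        56.4254       225.7014       1,128.5072
  5        87.50        73.3178       366.5889       2,199.5332
  6     1,087.50       879.5707     5,277.4239      36,941.9676
  Σ                  1,191.0729     6,228.9478      41,460.3374
P = 1,191.0729.
Convexity = Σ t(t+1)·PV / [P·(1+y)²] = 41,460.3374 / (1,191.0729 × 1.073296) = 32.43209.

32.43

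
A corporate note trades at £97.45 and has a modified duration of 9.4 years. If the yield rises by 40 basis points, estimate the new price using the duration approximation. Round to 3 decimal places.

£93.786

Duration approximation: ΔP/P ≈ -D_mod · Δy = -9.4 × (+0.004) = -0.037600.
New price ≈ 97.45 × (1 - 0.037600) = 93.78588.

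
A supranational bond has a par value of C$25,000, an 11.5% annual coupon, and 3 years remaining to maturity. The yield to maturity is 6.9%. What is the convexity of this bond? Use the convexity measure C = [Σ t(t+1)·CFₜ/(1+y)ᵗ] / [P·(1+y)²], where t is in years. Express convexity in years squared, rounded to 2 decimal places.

With y = 0.069:
  t   CF        PV=CF/(1+0.069)^t    t·PV        t(t+1)·PV
  1     2,875.00     2,689.4294     2,689.4294       5,378.8587
  2     2,875.00     2,515.8366     5,031.6733      15,095.0199
  3    27,875.00    22,818.2199    68,454.6596     273,818.6384
  Σ                 28,023.4859    76,175.7623     294,292.5170
P = 28,023.4859.
Convexity = Σ t(t+1)·PV / [P·(1+y)²] = 294,292.5170 / (28,023.4859 × 1.142761) = 9.18971.

9.19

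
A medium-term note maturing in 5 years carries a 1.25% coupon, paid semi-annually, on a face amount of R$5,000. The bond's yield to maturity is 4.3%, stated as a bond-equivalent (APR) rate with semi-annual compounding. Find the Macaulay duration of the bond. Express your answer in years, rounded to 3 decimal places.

4.849 years

Periodic yield y = 0.0215. Discount each cash flow and weight by its period:
  t   CF        PV=CF/(1+0.0215)^t    t·PV
  1        31.25        30.5923        30.5923
  2        31.25        29.9484        59.8968
  3        31.25        29.3180        87.9541
  4        31.25        28.7010       114.8039
  5        31.25        28.0969       140.4844
  6        31.25        27.5055       165.0331
  7        31.25        26.9266       188.4862
  8        31.25        26.3599       210.8789
  9        31.25        25.8050       232.2454
  10    5,031.25     4,067.1687    40,671.6871
  Σ                  4,320.4223    41,902.0621
Price P = Σ PV = 4,320.4223.
Macaulay duration = Σ(t·PV) / P = 41,902.0621 / 4,320.4223 = 9.69860 half-year periods.
In years: 9.69860 / 2 = 4.84930 years.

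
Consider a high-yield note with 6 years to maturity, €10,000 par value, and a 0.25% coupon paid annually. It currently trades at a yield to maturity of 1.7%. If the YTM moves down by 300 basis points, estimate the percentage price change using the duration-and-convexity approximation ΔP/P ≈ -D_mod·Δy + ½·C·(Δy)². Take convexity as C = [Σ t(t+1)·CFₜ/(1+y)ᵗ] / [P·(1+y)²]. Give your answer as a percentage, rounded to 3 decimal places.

+19.395%

With y = 0.017:
  t   CF        PV=CF/(1+0.017)^t    t·PV        t(t+1)·PV
  1        25.00        24.5821        24.5821          49.1642
  2        25.00        24.1712        48.3424         145.0272
  3        25.00        23.7672        71.3015         285.2058
  4        25.00        23.3699        93.4795         467.3973
  5        25.00        22.9792       114.8961         689.3765
  6    10,025.00     9,060.6356    54,363.8135     380,546.6947
  Σ                  9,179.5051    54,716.4150     382,182.8657
P = 9,179.5051; D_Mac = 5.96072 yrs; D_mod = 5.86108 yrs; C = 40.25409.
Duration effect: -5.86108 × (-0.03) = +0.175832
Convexity effect: 0.5 × 40.25409 × (-0.03)² = +0.0181143
ΔP/P ≈ +0.175832 + 0.0181143 = +0.193947 = +19.3947%.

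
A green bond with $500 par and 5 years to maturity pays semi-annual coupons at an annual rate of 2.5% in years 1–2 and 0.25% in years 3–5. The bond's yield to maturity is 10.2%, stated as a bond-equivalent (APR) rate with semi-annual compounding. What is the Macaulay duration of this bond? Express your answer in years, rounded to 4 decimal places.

Periodic yield y = 0.051. Discount each cash flow and weight by its period:
  t   CF        PV=CF/(1+0.051)^t    t·PV
  1        6.250         5.9467         5.9467
  2        6.250         5.6582        11.3163
  3        6.250         5.3836        16.1508
  4        6.250         5.1223        20.4894
  5        0.625         0.4874         2.4369
  6        0.625         0.4637         2.7824
  7        0.625         0.4412         3.0886
  8        0.625         0.4198         3.3585
  9        0.625         0.3994         3.5950
  10     500.625       304.4285     3,044.2855
  Σ                    328.7509     3,113.4500
Price P = Σ PV = 328.7509.
Macaulay duration = Σ(t·PV) / P = 3,113.4500 / 328.7509 = 9.47054 half-year periods.
In years: 9.47054 / 2 = 4.73527 years.

4.7353 years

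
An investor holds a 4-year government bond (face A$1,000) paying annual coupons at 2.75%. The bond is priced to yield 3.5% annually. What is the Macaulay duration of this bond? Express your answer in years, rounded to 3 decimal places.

3.840 years

Periodic yield y = 0.035. Discount each cash flow and weight by its year:
  t   CF        PV=CF/(1+0.035)^t    t·PV
  1        27.50        26.5700        26.5700
  2        27.50        25.6715        51.3431
  3        27.50        24.8034        74.4103
  4     1,027.50       895.4069     3,581.6276
  Σ                    972.4519     3,733.9510
Price P = Σ PV = 972.4519.
Macaulay duration = Σ(t·PV) / P = 3,733.9510 / 972.4519 = 3.83973 years.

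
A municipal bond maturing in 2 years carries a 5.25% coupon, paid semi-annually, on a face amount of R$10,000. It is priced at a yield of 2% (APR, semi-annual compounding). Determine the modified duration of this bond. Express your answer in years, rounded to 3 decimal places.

1.908 years

Periodic yield y = 0.01. First find Macaulay duration:
  t   CF        PV=CF/(1+0.01)^t    t·PV
  1       262.50       259.9010       259.9010
  2       262.50       257.3277       514.6554
  3       262.50       254.7799       764.3397
  4    10,262.50     9,862.0608    39,448.2431
  Σ                 10,634.0694    40,987.1393
P = 10,634.0694; Macaulay duration = 40,987.1393 / 10,634.0694 = 3.85432 half-year periods = 1.92716 years.
Modified duration = D_Mac / (1 + y) = 1.92716 / 1.01 = 1.90808 years.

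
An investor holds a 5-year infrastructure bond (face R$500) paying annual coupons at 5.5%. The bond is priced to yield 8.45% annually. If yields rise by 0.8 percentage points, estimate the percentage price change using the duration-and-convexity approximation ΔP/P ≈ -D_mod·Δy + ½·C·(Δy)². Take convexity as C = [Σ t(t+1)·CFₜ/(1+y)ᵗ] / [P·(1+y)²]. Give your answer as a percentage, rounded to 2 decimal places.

-3.23%

With y = 0.0845:
  t   CF        PV=CF/(1+0.0845)^t    t·PV        t(t+1)·PV
  1        27.50        25.3573        25.3573          50.7146
  2        27.50        23.3816        46.7631         140.2894
  3        27.50        21.5598        64.6793         258.7172
  4        27.50        19.8799        79.5196         397.5982
  5       527.50       351.6209     1,758.1045      10,548.6270
  Σ                    441.7995     1,974.4239      11,395.9465
P = 441.7995; D_Mac = 4.46905 yrs; D_mod = 4.12084 yrs; C = 21.93139.
Duration effect: -4.12084 × (+0.008) = -0.032967
Convexity effect: 0.5 × 21.93139 × (0.008)² = +0.0007018
ΔP/P ≈ -0.032967 + 0.0007018 = -0.032265 = -3.2265%.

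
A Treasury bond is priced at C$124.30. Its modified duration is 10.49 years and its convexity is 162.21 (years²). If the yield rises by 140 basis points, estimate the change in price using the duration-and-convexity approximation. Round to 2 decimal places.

-C$16.28

Duration effect: -D_mod·Δy = -10.49 × (+0.014) = -0.146860
Convexity effect: ½·C·(Δy)² = 0.5 × 162.21 × (0.014)² = +0.01589658
ΔP/P ≈ -0.146860 + 0.01589658 = -0.13096342
ΔP ≈ 124.30 × (-0.13096342) = -16.278753106.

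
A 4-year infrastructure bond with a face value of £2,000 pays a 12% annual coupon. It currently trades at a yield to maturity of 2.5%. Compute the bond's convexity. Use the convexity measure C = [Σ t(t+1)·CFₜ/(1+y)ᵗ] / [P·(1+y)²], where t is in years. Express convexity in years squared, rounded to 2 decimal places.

With y = 0.025:
  t   CF        PV=CF/(1+0.025)^t    t·PV        t(t+1)·PV
  1       240.00       234.1463       234.1463         468.2927
  2       240.00       228.4355       456.8709       1,370.6127
  3       240.00       222.8639       668.5916       2,674.3663
  4     2,240.00     2,029.3294     8,117.3178      40,586.5889
  Σ                  2,714.7751     9,476.9266      45,099.8606
P = 2,714.7751.
Convexity = Σ t(t+1)·PV / [P·(1+y)²] = 45,099.8606 / (2,714.7751 × 1.050625) = 15.81225.

15.81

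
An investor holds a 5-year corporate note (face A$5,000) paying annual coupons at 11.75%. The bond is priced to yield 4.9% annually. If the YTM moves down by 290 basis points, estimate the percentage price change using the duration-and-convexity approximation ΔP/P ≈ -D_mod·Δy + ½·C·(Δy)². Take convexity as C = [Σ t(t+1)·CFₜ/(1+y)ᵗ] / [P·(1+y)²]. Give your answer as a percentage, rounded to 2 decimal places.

+12.44%

With y = 0.049:
  t   CF        PV=CF/(1+0.049)^t    t·PV        t(t+1)·PV
  1       587.50       560.0572       560.0572       1,120.1144
  2       587.50       533.8963     1,067.7926       3,203.3777
  3       587.50       508.9574     1,526.8721       6,107.4884
  4       587.50       485.1834     1,940.7335       9,703.6677
  5     5,587.50     4,398.8595    21,994.2977     131,965.7863
  Σ                  6,486.9538    27,089.7531     152,100.4345
P = 6,486.9538; D_Mac = 4.17604 yrs; D_mod = 3.98097 yrs; C = 21.30780.
Duration effect: -3.98097 × (-0.029) = +0.115448
Convexity effect: 0.5 × 21.30780 × (-0.029)² = +0.0089599
ΔP/P ≈ +0.115448 + 0.0089599 = +0.124408 = +12.4408%.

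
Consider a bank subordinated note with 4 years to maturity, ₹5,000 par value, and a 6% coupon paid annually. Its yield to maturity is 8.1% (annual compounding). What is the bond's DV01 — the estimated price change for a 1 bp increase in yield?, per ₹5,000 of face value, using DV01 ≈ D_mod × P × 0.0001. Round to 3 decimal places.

₹1.575

Periodic yield y = 0.081.
  t   CF        PV=CF/(1+0.081)^t    t·PV
  1       300.00       277.5208       277.5208
  2       300.00       256.7260       513.4520
  3       300.00       237.4894       712.4681
  4     5,300.00     3,881.2632    15,525.0528
  Σ                  4,652.9994    17,028.4937
P = 4,652.9994; D_Mac = 3.65968 yrs; D_mod = 3.38546 yrs.
DV01 ≈ 3.38546 × 4,652.9994 × 0.0001 = 1.575254.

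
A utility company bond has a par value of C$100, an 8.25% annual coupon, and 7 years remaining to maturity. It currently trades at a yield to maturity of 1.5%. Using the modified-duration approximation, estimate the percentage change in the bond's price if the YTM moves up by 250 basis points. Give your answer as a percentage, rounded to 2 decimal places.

-14.40%

Periodic yield y = 0.015. Modified duration first:
  t   CF        PV=CF/(1+0.015)^t    t·PV
  1         8.25         8.1281         8.1281
  2         8.25         8.0080        16.0159
  3         8.25         7.8896        23.6688
  4         8.25         7.7730        31.0921
  5         8.25         7.6581        38.2907
  6         8.25         7.5450        45.2698
  7       108.25        97.5362       682.7531
  Σ                    144.5379       845.2186
P = 144.5379; D_Mac = 5.84773 yrs; D_mod = 5.84773/(1+0.015) = 5.76131 yrs.
ΔP/P ≈ -D_mod · Δy = -5.76131 × (+0.025) = -0.144033 = -14.4033%.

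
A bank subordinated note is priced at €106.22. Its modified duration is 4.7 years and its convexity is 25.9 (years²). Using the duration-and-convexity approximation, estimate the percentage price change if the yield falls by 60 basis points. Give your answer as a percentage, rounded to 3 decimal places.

+2.867%

Duration effect: -D_mod·Δy = -4.7 × (-0.006) = +0.028200
Convexity effect: ½·C·(Δy)² = 0.5 × 25.9 × (-0.006)² = +0.0004662
ΔP/P ≈ +0.028200 + 0.0004662 = +0.0286662
= +2.86662%.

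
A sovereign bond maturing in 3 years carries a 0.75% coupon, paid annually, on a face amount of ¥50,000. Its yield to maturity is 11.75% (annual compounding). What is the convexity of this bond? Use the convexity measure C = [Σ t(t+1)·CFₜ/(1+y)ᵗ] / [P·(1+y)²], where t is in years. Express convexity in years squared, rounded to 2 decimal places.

With y = 0.1175:
  t   CF        PV=CF/(1+0.1175)^t    t·PV        t(t+1)·PV
  1       375.00       335.5705       335.5705         671.1409
  2       375.00       300.2868       600.5735       1,801.7206
  3    50,375.00    36,097.1126   108,291.3377     433,165.3508
  Σ                 36,732.9698   109,227.4817     435,638.2123
P = 36,732.9698.
Convexity = Σ t(t+1)·PV / [P·(1+y)²] = 435,638.2123 / (36,732.9698 × 1.248806) = 9.49675.

9.50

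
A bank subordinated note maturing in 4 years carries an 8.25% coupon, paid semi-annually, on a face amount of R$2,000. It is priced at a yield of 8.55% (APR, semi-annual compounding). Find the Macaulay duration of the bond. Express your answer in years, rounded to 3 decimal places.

Periodic yield y = 0.04275. Discount each cash flow and weight by its period:
  t   CF        PV=CF/(1+0.04275)^t    t·PV
  1        82.50        79.1177        79.1177
  2        82.50        75.8741       151.7482
  3        82.50        72.7635       218.2904
  4        82.50        69.7804       279.1214
  5        82.50        66.9195       334.5977
  6        82.50        64.1760       385.0561
  7        82.50        61.5450       430.8148
  8     2,082.50     1,489.8530    11,918.8241
  Σ                  1,980.0292    13,797.5704
Price P = Σ PV = 1,980.0292.
Macaulay duration = Σ(t·PV) / P = 13,797.5704 / 1,980.0292 = 6.96837 half-year periods.
In years: 6.96837 / 2 = 3.48418 years.

3.484 years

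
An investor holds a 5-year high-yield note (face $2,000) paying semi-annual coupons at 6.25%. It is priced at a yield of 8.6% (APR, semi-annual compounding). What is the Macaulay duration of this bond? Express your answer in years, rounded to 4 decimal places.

Periodic yield y = 0.043. Discount each cash flow and weight by its period:
  t   CF        PV=CF/(1+0.043)^t    t·PV
  1        62.50        59.9233        59.9233
  2        62.50        57.4528       114.9057
  3        62.50        55.0842       165.2526
  4        62.50        52.8132       211.2529
  5        62.50        50.6359       253.1795
  6        62.50        48.5483       291.2899
  7        62.50        46.5468       325.8276
  8        62.50        44.6278       357.0225
  9        62.50        42.7879       385.0913
  10    2,062.50     1,353.7887    13,537.8866
  Σ                  1,812.2090    15,701.6319
Price P = Σ PV = 1,812.2090.
Macaulay duration = Σ(t·PV) / P = 15,701.6319 / 1,812.2090 = 8.66436 half-year periods.
In years: 8.66436 / 2 = 4.33218 years.

4.3322 years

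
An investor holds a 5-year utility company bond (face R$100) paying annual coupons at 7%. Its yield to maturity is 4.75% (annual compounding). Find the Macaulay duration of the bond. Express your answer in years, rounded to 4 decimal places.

Periodic yield y = 0.0475. Discount each cash flow and weight by its year:
  t   CF        PV=CF/(1+0.0475)^t    t·PV
  1         7.00         6.6826         6.6826
  2         7.00         6.3795        12.7591
  3         7.00         6.0903        18.2708
  4         7.00         5.8141        23.2564
  5       107.00        84.8425       424.2127
  Σ                    109.8090       485.1815
Price P = Σ PV = 109.8090.
Macaulay duration = Σ(t·PV) / P = 485.1815 / 109.8090 = 4.41841 years.

4.4184 years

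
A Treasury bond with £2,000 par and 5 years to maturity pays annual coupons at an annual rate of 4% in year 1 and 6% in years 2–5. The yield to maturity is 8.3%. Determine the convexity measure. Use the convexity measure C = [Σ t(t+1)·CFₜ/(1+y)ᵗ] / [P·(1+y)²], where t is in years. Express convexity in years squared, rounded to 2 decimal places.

With y = 0.083:
  t   CF        PV=CF/(1+0.083)^t    t·PV        t(t+1)·PV
  1        80.00        73.8689        73.8689         147.7378
  2       120.00       102.3115       204.6229         613.8688
  3       120.00        94.4704       283.4113       1,133.6451
  4       120.00        87.2303       348.9212       1,744.6062
  5     2,120.00     1,422.9629     7,114.8145      42,688.8871
  Σ                  1,780.8440     8,025.6389      46,328.7450
P = 1,780.8440.
Convexity = Σ t(t+1)·PV / [P·(1+y)²] = 46,328.7450 / (1,780.8440 × 1.172889) = 22.18032.

22.18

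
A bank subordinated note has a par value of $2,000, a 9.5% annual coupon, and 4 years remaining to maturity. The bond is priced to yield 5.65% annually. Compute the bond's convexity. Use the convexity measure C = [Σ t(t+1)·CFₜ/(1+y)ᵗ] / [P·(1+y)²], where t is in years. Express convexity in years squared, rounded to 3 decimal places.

With y = 0.0565:
  t   CF        PV=CF/(1+0.0565)^t    t·PV        t(t+1)·PV
  1       190.00       179.8391       179.8391         359.6782
  2       190.00       170.2216       340.4431       1,021.3294
  3       190.00       161.1184       483.3552       1,933.4206
  4     2,190.00     1,757.7864     7,031.1458      35,155.7288
  Σ                  2,268.9655     8,034.7831      38,470.1570
P = 2,268.9655.
Convexity = Σ t(t+1)·PV / [P·(1+y)²] = 38,470.1570 / (2,268.9655 × 1.116192) = 15.18998.

15.190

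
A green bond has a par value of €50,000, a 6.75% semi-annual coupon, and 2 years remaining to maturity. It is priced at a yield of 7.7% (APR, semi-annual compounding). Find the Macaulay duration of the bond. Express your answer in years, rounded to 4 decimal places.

1.9032 years

Periodic yield y = 0.0385. Discount each cash flow and weight by its period:
  t   CF        PV=CF/(1+0.0385)^t    t·PV
  1     1,687.50     1,624.9398     1,624.9398
  2     1,687.50     1,564.6989     3,129.3978
  3     1,687.50     1,506.6913     4,520.0739
  4    51,687.50    44,438.5135   177,754.0541
  Σ                 49,134.8436   187,028.4657
Price P = Σ PV = 49,134.8436.
Macaulay duration = Σ(t·PV) / P = 187,028.4657 / 49,134.8436 = 3.80643 half-year periods.
In years: 3.80643 / 2 = 1.90322 years.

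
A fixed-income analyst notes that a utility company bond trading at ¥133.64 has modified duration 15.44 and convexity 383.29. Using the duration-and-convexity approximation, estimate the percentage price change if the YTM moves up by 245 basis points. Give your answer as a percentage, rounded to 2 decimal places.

-26.32%

Duration effect: -D_mod·Δy = -15.44 × (+0.0245) = -0.378280
Convexity effect: ½·C·(Δy)² = 0.5 × 383.29 × (0.0245)² = +0.11503491125
ΔP/P ≈ -0.378280 + 0.11503491125 = -0.26324508875
= -26.324508875%.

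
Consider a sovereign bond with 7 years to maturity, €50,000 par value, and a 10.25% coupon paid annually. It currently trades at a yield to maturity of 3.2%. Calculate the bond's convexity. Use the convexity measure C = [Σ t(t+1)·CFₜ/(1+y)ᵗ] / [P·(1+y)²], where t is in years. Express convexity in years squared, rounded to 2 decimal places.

With y = 0.032:
  t   CF        PV=CF/(1+0.032)^t    t·PV        t(t+1)·PV
  1     5,125.00     4,966.0853     4,966.0853       9,932.1705
  2     5,125.00     4,812.0981     9,624.1963      28,872.5888
  3     5,125.00     4,662.8858    13,988.6574      55,954.6294
  4     5,125.00     4,518.3002    18,073.2007      90,366.0036
  5     5,125.00     4,378.1978    21,890.9892     131,345.9355
  6     5,125.00     4,242.4398    25,454.6387     178,182.4706
  7    55,125.00    44,217.1474   309,520.0319   2,476,160.2551
  Σ                 71,797.1544   403,517.7994   2,970,814.0535
P = 71,797.1544.
Convexity = Σ t(t+1)·PV / [P·(1+y)²] = 2,970,814.0535 / (71,797.1544 × 1.065024) = 38.85159.

38.85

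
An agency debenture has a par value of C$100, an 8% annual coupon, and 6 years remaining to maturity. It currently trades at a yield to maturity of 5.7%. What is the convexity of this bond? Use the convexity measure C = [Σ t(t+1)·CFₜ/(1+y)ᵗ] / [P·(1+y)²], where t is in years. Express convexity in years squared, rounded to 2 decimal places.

29.74

With y = 0.057:
  t   CF        PV=CF/(1+0.057)^t    t·PV        t(t+1)·PV
  1         8.00         7.5686         7.5686          15.1372
  2         8.00         7.1604        14.3209          42.9627
  3         8.00         6.7743        20.3229          81.2917
  4         8.00         6.4090        25.6360         128.1799
  5         8.00         6.0634        30.3169         181.9015
  6       108.00        77.4415       464.6491       3,252.5436
  Σ                    111.4172       562.8144       3,702.0166
P = 111.4172.
Convexity = Σ t(t+1)·PV / [P·(1+y)²] = 3,702.0166 / (111.4172 × 1.117249) = 29.73966.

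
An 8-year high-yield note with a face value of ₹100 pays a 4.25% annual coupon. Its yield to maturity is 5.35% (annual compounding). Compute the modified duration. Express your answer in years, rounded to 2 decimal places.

6.55 years

Periodic yield y = 0.0535. First find Macaulay duration:
  t   CF        PV=CF/(1+0.0535)^t    t·PV
  1         4.25         4.0342         4.0342
  2         4.25         3.8293         7.6586
  3         4.25         3.6348        10.9045
  4         4.25         3.4503        13.8010
  5         4.25         3.2750        16.3752
  6         4.25         3.1087        18.6523
  7         4.25         2.9509        20.6560
  8       104.25        68.7068       549.6544
  Σ                     92.9900       641.7362
P = 92.9900; Macaulay duration = 641.7362 / 92.9900 = 6.90113 years.
Modified duration = D_Mac / (1 + y) = 6.90113 / 1.0535 = 6.55067 years.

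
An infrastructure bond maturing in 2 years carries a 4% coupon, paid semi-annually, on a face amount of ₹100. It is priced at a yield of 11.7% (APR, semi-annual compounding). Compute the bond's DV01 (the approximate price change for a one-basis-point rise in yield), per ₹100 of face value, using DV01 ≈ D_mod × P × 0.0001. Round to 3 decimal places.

₹0.016

Periodic yield y = 0.0585.
  t   CF        PV=CF/(1+0.0585)^t    t·PV
  1         2.00         1.8895         1.8895
  2         2.00         1.7850         3.5701
  3         2.00         1.6864         5.0592
  4       102.00        81.2525       325.0100
  Σ                     86.6134       335.5287
P = 86.6134; D_Mac = 3.87387 half-year periods = 1.93693 yrs; D_mod = 1.82988 yrs.
DV01 ≈ 1.82988 × 86.6134 × 0.0001 = 0.015849.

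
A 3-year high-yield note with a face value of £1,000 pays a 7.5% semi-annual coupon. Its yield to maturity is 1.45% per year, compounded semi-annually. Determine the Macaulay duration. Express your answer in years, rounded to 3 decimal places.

Periodic yield y = 0.00725. Discount each cash flow and weight by its period:
  t   CF        PV=CF/(1+0.00725)^t    t·PV
  1        37.50        37.2301        37.2301
  2        37.50        36.9621        73.9242
  3        37.50        36.6961       110.0882
  4        37.50        36.4319       145.7277
  5        37.50        36.1697       180.8485
  6     1,037.50       993.4922     5,960.9530
  Σ                  1,176.9820     6,508.7717
Price P = Σ PV = 1,176.9820.
Macaulay duration = Σ(t·PV) / P = 6,508.7717 / 1,176.9820 = 5.53005 half-year periods.
In years: 5.53005 / 2 = 2.76503 years.

2.765 years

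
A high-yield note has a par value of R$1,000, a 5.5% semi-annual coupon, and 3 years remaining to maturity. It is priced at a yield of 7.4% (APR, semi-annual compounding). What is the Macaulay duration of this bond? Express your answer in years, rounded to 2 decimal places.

Periodic yield y = 0.037. Discount each cash flow and weight by its period:
  t   CF        PV=CF/(1+0.037)^t    t·PV
  1        27.50        26.5188        26.5188
  2        27.50        25.5726        51.1452
  3        27.50        24.6602        73.9806
  4        27.50        23.7803        95.1213
  5        27.50        22.9318       114.6592
  6     1,027.50       826.2459     4,957.4751
  Σ                    949.7096     5,318.9002
Price P = Σ PV = 949.7096.
Macaulay duration = Σ(t·PV) / P = 5,318.9002 / 949.7096 = 5.60055 half-year periods.
In years: 5.60055 / 2 = 2.80028 years.

2.80 years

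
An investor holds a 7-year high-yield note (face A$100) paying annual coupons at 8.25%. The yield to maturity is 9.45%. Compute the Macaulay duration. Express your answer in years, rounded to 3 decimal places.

5.539 years

Periodic yield y = 0.0945. Discount each cash flow and weight by its year:
  t   CF        PV=CF/(1+0.0945)^t    t·PV
  1         8.25         7.5377         7.5377
  2         8.25         6.8869        13.7738
  3         8.25         6.2923        18.8768
  4         8.25         5.7490        22.9959
  5         8.25         5.2526        26.2630
  6         8.25         4.7991        28.7946
  7       108.25        57.5331       402.7315
  Σ                     94.0506       520.9733
Price P = Σ PV = 94.0506.
Macaulay duration = Σ(t·PV) / P = 520.9733 / 94.0506 = 5.53929 years.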